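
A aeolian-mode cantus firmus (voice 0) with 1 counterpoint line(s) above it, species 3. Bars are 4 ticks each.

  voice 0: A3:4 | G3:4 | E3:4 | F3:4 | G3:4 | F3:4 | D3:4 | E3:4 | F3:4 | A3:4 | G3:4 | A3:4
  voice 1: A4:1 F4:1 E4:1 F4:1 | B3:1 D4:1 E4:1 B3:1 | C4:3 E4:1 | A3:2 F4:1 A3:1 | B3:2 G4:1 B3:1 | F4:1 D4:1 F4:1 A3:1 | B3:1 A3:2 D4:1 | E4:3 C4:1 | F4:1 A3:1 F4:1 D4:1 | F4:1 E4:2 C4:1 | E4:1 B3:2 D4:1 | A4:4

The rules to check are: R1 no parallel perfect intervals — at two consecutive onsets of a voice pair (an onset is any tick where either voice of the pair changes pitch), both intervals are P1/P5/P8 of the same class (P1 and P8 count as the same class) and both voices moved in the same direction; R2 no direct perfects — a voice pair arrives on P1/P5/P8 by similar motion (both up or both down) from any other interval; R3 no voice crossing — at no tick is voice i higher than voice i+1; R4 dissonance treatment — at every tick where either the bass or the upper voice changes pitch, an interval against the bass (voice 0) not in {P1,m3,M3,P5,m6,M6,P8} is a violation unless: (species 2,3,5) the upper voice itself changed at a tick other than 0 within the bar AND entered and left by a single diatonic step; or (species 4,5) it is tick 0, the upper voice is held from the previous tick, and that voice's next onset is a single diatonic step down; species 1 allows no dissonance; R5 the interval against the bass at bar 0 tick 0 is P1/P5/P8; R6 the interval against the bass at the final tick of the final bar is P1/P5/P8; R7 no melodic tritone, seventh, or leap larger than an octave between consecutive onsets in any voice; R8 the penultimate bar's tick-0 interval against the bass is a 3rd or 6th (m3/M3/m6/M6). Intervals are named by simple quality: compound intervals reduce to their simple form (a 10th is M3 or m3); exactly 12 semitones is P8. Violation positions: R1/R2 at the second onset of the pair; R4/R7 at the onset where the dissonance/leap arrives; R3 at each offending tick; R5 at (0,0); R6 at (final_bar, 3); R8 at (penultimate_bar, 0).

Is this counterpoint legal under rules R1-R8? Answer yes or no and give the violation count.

bar 0: v0=A3 v1=A4 (P8)
bar 1: v0=G3 v1=B3 (M3)
bar 2: v0=E3 v1=C4 (m6)
bar 3: v0=F3 v1=A3 (M3)
bar 4: v0=G3 v1=B3 (M3)
bar 5: v0=F3 v1=F4 (P8)
bar 6: v0=D3 v1=B3 (M6)
bar 7: v0=E3 v1=E4 (P8)
bar 8: v0=F3 v1=F4 (P8)
bar 9: v0=A3 v1=F4 (m6)
bar 10: v0=G3 v1=E4 (M6)
bar 11: v0=A3 v1=A4 (P8)
  R7 @ bar1.0: F4->B3 leap 6st
  R7 @ bar5.0: B3->F4 leap 6st
  R1 @ bar7.0: D3/D4 P8 -> E3/E4 P8 similar
  R2 @ bar8.0: E3/C4 m6 -> F3/F4 P8 similar
  R2 @ bar11.0: G3/D4 P5 -> A3/A4 P8 similar

No (5 violations)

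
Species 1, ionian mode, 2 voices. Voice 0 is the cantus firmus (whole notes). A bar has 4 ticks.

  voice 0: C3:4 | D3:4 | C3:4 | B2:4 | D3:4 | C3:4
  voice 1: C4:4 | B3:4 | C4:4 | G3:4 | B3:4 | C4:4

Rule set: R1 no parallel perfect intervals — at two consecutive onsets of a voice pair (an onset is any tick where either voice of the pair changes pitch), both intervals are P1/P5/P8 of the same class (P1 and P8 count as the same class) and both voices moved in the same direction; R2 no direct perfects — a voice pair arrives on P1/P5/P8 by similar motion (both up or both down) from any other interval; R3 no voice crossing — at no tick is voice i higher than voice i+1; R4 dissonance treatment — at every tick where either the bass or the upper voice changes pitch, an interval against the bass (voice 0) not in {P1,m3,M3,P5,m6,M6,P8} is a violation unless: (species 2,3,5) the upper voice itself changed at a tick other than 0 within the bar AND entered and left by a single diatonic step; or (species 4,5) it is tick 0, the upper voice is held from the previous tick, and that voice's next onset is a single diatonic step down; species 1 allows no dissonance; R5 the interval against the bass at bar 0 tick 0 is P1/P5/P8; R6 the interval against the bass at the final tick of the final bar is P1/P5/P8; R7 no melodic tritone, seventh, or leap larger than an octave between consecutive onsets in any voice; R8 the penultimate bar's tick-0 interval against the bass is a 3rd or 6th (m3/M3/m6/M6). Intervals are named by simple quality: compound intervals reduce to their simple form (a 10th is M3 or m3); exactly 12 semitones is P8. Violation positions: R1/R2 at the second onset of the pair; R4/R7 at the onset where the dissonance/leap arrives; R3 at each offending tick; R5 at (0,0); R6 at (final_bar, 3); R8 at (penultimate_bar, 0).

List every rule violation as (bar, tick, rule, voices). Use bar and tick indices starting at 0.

bar 0: v0=C3 v1=C4 downbeat P8
bar 1: v0=D3 v1=B3 downbeat M6
bar 2: v0=C3 v1=C4 downbeat P8
bar 3: v0=B2 v1=G3 downbeat m6
bar 4: v0=D3 v1=B3 downbeat M6
bar 5: v0=C3 v1=C4 downbeat P8

No violations across 6 bars (C3..C3 vs C4..C4).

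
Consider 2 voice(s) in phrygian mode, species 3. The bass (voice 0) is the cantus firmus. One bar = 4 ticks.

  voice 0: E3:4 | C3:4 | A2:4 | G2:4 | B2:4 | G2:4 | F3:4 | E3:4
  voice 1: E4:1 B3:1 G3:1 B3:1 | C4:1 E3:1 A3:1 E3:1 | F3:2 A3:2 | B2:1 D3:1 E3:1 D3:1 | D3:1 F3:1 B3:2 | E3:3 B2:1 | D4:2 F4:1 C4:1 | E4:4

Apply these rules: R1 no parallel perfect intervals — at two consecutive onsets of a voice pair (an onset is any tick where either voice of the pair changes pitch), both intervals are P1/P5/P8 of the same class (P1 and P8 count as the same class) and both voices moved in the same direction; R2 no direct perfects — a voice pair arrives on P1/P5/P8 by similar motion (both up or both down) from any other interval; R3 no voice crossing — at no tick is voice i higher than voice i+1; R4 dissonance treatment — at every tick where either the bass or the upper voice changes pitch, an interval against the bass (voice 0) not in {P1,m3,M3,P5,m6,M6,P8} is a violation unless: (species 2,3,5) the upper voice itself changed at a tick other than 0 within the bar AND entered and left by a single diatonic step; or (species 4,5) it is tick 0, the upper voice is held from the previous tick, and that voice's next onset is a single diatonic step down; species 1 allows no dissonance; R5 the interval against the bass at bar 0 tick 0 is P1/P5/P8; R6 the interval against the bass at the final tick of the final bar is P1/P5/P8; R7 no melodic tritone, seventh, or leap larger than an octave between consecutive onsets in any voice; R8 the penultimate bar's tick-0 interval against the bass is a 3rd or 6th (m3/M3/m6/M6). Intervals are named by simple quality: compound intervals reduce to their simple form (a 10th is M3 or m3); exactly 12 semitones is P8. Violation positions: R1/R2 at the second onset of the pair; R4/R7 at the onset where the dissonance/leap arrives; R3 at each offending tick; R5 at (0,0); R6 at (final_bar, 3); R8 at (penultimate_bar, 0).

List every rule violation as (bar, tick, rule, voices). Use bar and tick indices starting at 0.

(3, 0, R7, (1,))
(4, 1, R4, (0, 1))
(4, 2, R7, (1,))
(6, 0, R7, (0,))
(6, 0, R7, (1,))

bar 0: v0=E3 v1=E4 downbeat P8
bar 1: v0=C3 v1=C4 downbeat P8
bar 2: v0=A2 v1=F3 downbeat m6
bar 3: v0=G2 v1=B2 downbeat M3
bar 4: v0=B2 v1=D3 downbeat m3
bar 5: v0=G2 v1=E3 downbeat M6
bar 6: v0=F3 v1=D4 downbeat M6
bar 7: v0=E3 v1=E4 downbeat P8
  -> R7 @ bar 3 tick 0 v(1,): A3->B2 leap 10st
  -> R4 @ bar 4 tick 1 v(0, 1): B2/F3 TT untreated
  -> R7 @ bar 4 tick 2 v(1,): F3->B3 leap 6st
  -> R7 @ bar 6 tick 0 v(0,): G2->F3 leap 10st
  -> R7 @ bar 6 tick 0 v(1,): B2->D4 leap 15st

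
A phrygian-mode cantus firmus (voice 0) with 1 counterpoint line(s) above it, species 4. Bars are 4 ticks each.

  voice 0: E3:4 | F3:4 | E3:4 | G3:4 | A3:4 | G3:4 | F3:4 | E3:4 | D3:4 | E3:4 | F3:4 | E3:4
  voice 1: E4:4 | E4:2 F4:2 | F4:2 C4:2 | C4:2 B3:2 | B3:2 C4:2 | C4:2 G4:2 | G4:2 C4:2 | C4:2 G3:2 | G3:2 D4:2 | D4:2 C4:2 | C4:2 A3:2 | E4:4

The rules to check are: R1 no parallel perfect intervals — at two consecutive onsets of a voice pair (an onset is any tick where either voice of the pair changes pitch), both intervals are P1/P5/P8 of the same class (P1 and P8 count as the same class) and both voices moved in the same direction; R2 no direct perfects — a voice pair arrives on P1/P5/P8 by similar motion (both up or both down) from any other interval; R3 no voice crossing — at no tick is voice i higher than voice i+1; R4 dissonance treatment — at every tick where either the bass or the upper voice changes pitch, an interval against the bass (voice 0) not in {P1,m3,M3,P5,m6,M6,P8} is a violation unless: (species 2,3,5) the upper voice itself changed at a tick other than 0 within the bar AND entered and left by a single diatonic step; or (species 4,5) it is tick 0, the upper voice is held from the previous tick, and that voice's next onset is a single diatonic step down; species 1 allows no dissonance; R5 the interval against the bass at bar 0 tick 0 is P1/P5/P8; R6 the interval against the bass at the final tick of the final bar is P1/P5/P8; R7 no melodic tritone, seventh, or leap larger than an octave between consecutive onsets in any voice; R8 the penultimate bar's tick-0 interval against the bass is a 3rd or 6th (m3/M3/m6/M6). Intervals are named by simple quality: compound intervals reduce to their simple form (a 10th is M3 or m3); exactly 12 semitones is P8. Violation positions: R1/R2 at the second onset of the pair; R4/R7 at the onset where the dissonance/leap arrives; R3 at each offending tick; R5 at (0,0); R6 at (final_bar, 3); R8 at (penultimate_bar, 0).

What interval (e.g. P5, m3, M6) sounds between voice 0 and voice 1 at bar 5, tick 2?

voice 0=G3 voice 1=G4 -> P8

P8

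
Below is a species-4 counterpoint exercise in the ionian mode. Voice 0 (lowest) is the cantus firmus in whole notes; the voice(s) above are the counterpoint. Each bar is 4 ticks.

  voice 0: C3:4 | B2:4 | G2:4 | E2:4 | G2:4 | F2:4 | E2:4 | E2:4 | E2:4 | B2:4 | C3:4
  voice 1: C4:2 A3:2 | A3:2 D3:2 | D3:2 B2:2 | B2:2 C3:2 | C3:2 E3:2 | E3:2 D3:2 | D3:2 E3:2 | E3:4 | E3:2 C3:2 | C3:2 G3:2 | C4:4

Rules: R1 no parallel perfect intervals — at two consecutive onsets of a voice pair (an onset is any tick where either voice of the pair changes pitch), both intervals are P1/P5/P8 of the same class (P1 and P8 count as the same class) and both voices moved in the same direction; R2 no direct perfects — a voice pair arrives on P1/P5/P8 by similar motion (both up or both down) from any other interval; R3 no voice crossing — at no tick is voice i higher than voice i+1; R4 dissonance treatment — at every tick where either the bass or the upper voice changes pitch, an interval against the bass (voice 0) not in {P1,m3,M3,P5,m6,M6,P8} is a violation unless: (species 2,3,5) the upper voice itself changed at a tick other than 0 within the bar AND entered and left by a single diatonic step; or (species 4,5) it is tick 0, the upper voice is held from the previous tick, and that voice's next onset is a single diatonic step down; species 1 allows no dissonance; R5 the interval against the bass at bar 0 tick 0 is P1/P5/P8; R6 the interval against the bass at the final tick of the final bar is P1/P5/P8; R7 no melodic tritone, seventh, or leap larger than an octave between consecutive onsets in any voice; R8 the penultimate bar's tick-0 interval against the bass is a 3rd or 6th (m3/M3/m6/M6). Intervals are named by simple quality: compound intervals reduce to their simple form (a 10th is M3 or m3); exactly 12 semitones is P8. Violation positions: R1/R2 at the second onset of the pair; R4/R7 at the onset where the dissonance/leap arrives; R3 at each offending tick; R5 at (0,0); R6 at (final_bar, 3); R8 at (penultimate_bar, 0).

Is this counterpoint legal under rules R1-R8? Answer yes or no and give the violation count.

No (6 violations)

bar 0: v0=C3 v1=C4 (P8)
bar 1: v0=B2 v1=A3 (m7)
bar 2: v0=G2 v1=D3 (P5)
bar 3: v0=E2 v1=B2 (P5)
bar 4: v0=G2 v1=C3 (P4)
bar 5: v0=F2 v1=E3 (M7)
bar 6: v0=E2 v1=D3 (m7)
bar 7: v0=E2 v1=E3 (P8)
bar 8: v0=E2 v1=E3 (P8)
bar 9: v0=B2 v1=C3 (m2)
bar 10: v0=C3 v1=C4 (P8)
  R4 @ bar1.0: B2/A3 m7 untreated
  R4 @ bar4.0: G2/C3 P4 untreated
  R4 @ bar6.0: E2/D3 m7 untreated
  R4 @ bar9.0: B2/C3 m2 untreated
  R8 @ bar9.0: penult m2 not 3rd/6th
  R2 @ bar10.0: B2/G3 m6 -> C3/C4 P8 similar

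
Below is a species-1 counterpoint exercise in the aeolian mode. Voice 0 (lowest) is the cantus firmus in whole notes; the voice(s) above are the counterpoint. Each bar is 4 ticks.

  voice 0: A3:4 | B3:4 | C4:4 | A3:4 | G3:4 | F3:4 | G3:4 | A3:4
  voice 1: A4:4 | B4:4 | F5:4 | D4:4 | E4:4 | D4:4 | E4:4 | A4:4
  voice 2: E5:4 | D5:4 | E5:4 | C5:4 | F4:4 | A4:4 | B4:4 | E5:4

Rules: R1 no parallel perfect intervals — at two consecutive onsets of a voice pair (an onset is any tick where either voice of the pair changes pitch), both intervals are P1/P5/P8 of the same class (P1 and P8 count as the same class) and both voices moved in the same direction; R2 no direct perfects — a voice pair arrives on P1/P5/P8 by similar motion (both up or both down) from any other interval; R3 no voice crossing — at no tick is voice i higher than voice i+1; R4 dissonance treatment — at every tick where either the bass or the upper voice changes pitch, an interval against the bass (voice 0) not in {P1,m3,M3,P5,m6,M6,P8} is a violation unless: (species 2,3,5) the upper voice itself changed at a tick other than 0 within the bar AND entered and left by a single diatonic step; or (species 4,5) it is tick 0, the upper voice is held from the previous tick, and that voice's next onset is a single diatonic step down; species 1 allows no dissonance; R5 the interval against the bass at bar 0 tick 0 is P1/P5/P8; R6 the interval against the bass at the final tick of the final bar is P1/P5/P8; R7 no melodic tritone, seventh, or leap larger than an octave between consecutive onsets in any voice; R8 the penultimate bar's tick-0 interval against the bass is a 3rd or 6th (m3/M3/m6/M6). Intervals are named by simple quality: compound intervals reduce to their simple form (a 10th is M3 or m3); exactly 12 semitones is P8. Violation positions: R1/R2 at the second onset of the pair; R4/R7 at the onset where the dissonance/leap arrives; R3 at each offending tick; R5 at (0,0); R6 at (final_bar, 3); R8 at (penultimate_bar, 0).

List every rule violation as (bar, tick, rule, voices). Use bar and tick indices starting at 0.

bar 0: v0=A3 v1=A4 v2=E5 downbeat P5
bar 1: v0=B3 v1=B4 v2=D5 downbeat m3
bar 2: v0=C4 v1=F5 v2=E5 downbeat M3
bar 3: v0=A3 v1=D4 v2=C5 downbeat m3
bar 4: v0=G3 v1=E4 v2=F4 downbeat m7
bar 5: v0=F3 v1=D4 v2=A4 downbeat M3
bar 6: v0=G3 v1=E4 v2=B4 downbeat M3
bar 7: v0=A3 v1=A4 v2=E5 downbeat P5
  -> R1 @ bar 1 tick 0 v(0, 1): A3/A4 P8 -> B3/B4 P8 similar
  -> R3 @ bar 2 tick 0 v(1, 2): F5 above E5
  -> R4 @ bar 2 tick 0 v(0, 1): C4/F5 P4 untreated
  -> R7 @ bar 2 tick 0 v(1,): B4->F5 leap 6st
  -> R3 @ bar 2 tick 1 v(1, 2): F5 above E5
  -> R3 @ bar 2 tick 2 v(1, 2): F5 above E5
  -> R3 @ bar 2 tick 3 v(1, 2): F5 above E5
  -> R4 @ bar 3 tick 0 v(0, 1): A3/D4 P4 untreated
  -> R7 @ bar 3 tick 0 v(1,): F5->D4 leap 15st
  -> R4 @ bar 4 tick 0 v(0, 2): G3/F4 m7 untreated
  -> R1 @ bar 6 tick 0 v(1, 2): D4/A4 P5 -> E4/B4 P5 similar
  -> R1 @ bar 7 tick 0 v(1, 2): E4/B4 P5 -> A4/E5 P5 similar
  -> R2 @ bar 7 tick 0 v(0, 1): G3/E4 M6 -> A3/A4 P8 similar
  -> R2 @ bar 7 tick 0 v(0, 2): G3/B4 M3 -> A3/E5 P5 similar

(1, 0, R1, (0, 1))
(2, 0, R3, (1, 2))
(2, 0, R4, (0, 1))
(2, 0, R7, (1,))
(2, 1, R3, (1, 2))
(2, 2, R3, (1, 2))
(2, 3, R3, (1, 2))
(3, 0, R4, (0, 1))
(3, 0, R7, (1,))
(4, 0, R4, (0, 2))
(6, 0, R1, (1, 2))
(7, 0, R1, (1, 2))
(7, 0, R2, (0, 1))
(7, 0, R2, (0, 2))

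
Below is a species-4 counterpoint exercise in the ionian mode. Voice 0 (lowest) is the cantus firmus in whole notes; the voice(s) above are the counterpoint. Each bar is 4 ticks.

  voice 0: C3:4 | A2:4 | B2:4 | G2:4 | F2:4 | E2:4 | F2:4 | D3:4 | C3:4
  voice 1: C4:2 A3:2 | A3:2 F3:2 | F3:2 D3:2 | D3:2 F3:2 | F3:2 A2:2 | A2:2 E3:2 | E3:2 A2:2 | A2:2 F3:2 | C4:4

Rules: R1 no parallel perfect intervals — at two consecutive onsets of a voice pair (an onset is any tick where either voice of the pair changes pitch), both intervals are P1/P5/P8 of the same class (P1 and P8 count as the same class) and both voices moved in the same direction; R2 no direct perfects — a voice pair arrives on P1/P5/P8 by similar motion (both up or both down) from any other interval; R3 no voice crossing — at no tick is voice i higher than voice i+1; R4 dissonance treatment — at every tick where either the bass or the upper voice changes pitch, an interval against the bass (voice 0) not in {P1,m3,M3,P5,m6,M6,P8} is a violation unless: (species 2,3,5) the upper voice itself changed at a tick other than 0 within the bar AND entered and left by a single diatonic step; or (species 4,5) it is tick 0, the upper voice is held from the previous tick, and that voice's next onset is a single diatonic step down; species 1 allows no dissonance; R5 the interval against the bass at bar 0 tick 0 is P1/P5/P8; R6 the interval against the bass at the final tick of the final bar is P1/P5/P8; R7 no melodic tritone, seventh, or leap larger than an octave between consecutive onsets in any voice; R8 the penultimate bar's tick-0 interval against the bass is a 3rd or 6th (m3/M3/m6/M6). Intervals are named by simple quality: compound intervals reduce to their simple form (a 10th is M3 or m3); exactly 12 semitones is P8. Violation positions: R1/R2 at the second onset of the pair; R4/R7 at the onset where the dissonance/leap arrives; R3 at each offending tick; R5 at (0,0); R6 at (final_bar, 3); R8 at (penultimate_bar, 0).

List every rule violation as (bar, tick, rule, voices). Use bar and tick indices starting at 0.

(2, 0, R4, (0, 1))
(3, 2, R4, (0, 1))
(5, 0, R4, (0, 1))
(6, 0, R4, (0, 1))
(7, 0, R3, (0, 1))
(7, 0, R4, (0, 1))
(7, 0, R8, (0, 1))
(7, 1, R3, (0, 1))

bar 0: v0=C3 v1=C4 downbeat P8
bar 1: v0=A2 v1=A3 downbeat P8
bar 2: v0=B2 v1=F3 downbeat TT
bar 3: v0=G2 v1=D3 downbeat P5
bar 4: v0=F2 v1=F3 downbeat P8
bar 5: v0=E2 v1=A2 downbeat P4
bar 6: v0=F2 v1=E3 downbeat M7
bar 7: v0=D3 v1=A2 downbeat P4
bar 8: v0=C3 v1=C4 downbeat P8
  -> R4 @ bar 2 tick 0 v(0, 1): B2/F3 TT untreated
  -> R4 @ bar 3 tick 2 v(0, 1): G2/F3 m7 untreated
  -> R4 @ bar 5 tick 0 v(0, 1): E2/A2 P4 untreated
  -> R4 @ bar 6 tick 0 v(0, 1): F2/E3 M7 untreated
  -> R3 @ bar 7 tick 0 v(0, 1): D3 above A2
  -> R4 @ bar 7 tick 0 v(0, 1): D3/A2 P4 untreated
  -> R8 @ bar 7 tick 0 v(0, 1): penult P4 not 3rd/6th
  -> R3 @ bar 7 tick 1 v(0, 1): D3 above A2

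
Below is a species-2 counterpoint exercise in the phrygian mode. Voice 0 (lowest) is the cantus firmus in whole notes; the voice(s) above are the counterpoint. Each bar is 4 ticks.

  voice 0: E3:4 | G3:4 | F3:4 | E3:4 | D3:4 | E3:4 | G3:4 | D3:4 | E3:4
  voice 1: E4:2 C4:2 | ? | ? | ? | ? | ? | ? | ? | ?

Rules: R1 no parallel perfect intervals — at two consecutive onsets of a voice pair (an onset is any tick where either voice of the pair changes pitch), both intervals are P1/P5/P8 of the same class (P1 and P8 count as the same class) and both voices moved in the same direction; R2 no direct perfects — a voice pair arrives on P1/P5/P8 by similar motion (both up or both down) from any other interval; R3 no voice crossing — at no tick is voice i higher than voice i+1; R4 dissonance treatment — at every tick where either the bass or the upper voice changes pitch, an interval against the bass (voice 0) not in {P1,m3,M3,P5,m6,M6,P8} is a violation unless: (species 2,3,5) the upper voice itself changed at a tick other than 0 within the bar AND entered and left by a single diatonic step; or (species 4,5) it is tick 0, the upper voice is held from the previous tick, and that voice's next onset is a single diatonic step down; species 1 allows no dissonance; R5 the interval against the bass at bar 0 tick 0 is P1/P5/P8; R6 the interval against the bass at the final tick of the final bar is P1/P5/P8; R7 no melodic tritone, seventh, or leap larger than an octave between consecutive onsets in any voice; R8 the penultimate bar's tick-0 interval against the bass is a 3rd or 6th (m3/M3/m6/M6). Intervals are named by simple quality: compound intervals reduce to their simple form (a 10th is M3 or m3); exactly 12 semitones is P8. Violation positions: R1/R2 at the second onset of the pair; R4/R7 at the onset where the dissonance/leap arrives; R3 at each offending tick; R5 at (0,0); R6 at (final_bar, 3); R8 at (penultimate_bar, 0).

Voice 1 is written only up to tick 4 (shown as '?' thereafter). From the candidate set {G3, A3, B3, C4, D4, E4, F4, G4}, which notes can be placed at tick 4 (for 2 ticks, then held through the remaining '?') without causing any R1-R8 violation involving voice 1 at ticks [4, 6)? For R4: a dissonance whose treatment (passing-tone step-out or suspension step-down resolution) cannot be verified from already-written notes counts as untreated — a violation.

G3: legal
A3: violates R4
B3: legal
C4: violates R4
D4: violates R2
E4: legal
F4: violates R4
G4: violates R2

{B3, E4, G3}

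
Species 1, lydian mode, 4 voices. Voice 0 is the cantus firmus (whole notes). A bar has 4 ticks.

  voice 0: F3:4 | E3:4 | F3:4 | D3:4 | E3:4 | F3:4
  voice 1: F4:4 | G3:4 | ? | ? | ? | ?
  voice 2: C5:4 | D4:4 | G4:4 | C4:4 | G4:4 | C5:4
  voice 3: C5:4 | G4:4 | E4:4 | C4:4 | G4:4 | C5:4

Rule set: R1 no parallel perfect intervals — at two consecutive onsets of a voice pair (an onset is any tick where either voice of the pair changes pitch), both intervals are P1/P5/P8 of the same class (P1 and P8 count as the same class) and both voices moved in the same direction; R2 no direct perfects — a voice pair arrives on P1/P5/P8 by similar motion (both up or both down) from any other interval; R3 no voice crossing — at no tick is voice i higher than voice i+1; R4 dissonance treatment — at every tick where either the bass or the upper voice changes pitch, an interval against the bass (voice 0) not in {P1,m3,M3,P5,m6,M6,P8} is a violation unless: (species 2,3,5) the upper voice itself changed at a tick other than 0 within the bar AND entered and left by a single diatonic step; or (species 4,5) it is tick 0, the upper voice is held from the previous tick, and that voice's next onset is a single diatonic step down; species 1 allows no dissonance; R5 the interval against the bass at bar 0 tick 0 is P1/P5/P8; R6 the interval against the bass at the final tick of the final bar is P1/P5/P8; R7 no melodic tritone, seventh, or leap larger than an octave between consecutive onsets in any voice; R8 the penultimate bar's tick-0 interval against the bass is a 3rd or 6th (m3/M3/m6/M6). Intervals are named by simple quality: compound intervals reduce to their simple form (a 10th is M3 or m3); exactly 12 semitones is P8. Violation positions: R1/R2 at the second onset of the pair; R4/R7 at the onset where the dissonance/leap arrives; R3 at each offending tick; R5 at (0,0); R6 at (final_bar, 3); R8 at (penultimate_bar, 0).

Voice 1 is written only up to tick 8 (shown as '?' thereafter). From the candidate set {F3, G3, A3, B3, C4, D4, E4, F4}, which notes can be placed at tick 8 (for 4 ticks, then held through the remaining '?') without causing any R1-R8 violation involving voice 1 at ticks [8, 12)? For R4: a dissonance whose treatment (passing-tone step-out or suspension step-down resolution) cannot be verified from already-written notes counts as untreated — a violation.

{A3, D4, F3}

F3: legal
G3: violates R4
A3: legal
B3: violates R4
C4: violates R1,R2
D4: legal
E4: violates R4
F4: violates R2,R7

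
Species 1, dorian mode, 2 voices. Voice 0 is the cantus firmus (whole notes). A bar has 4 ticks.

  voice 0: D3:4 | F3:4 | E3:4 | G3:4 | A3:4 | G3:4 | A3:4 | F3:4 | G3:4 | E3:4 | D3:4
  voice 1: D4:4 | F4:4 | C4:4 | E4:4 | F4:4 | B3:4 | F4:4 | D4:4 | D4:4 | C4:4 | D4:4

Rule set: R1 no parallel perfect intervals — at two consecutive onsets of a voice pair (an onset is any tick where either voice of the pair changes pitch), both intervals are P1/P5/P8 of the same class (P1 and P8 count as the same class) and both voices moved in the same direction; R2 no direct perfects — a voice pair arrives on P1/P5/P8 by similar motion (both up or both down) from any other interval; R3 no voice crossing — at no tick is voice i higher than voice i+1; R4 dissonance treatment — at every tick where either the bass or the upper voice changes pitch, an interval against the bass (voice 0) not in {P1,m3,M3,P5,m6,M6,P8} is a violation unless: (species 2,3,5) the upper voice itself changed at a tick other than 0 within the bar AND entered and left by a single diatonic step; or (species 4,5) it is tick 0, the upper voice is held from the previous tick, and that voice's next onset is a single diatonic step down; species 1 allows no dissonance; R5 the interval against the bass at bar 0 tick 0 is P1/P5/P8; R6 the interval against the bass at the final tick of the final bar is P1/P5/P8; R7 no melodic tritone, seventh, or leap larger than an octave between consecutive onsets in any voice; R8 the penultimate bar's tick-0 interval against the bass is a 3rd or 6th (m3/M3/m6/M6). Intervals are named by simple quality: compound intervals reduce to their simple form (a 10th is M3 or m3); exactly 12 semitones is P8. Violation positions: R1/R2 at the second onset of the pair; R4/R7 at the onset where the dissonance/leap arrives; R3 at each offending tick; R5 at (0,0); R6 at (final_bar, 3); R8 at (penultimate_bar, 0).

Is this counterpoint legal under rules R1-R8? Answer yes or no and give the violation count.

bar 0: v0=D3 v1=D4 (P8)
bar 1: v0=F3 v1=F4 (P8)
bar 2: v0=E3 v1=C4 (m6)
bar 3: v0=G3 v1=E4 (M6)
bar 4: v0=A3 v1=F4 (m6)
bar 5: v0=G3 v1=B3 (M3)
bar 6: v0=A3 v1=F4 (m6)
bar 7: v0=F3 v1=D4 (M6)
bar 8: v0=G3 v1=D4 (P5)
bar 9: v0=E3 v1=C4 (m6)
bar 10: v0=D3 v1=D4 (P8)
  R1 @ bar1.0: D3/D4 P8 -> F3/F4 P8 similar
  R7 @ bar5.0: F4->B3 leap 6st
  R7 @ bar6.0: B3->F4 leap 6st

No (3 violations)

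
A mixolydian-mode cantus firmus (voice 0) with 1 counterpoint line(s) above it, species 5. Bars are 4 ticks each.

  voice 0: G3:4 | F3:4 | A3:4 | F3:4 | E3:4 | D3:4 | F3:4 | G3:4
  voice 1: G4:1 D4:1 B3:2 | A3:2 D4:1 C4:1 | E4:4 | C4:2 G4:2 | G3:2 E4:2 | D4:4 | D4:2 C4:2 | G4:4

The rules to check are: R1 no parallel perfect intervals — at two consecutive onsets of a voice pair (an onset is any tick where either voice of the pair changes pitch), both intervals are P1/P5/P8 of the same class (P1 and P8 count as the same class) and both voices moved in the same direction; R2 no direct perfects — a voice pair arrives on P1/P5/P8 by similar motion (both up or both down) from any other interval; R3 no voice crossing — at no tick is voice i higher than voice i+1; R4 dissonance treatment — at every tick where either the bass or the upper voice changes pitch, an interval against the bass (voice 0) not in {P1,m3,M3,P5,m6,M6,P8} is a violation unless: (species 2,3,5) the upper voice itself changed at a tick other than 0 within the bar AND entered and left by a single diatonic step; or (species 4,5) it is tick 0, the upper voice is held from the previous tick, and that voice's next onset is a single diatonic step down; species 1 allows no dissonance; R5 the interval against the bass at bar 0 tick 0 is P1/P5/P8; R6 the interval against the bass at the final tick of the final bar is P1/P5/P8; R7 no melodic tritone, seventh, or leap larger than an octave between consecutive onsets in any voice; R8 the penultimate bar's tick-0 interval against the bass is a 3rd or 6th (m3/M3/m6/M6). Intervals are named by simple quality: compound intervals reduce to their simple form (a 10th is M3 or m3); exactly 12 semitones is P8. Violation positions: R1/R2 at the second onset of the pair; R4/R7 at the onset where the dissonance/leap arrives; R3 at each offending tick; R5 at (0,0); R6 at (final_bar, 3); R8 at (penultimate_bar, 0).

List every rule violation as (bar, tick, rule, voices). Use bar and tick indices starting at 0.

(2, 0, R1, (0, 1))
(3, 0, R1, (0, 1))
(3, 2, R4, (0, 1))
(5, 0, R1, (0, 1))
(7, 0, R2, (0, 1))

bar 0: v0=G3 v1=G4 downbeat P8
bar 1: v0=F3 v1=A3 downbeat M3
bar 2: v0=A3 v1=E4 downbeat P5
bar 3: v0=F3 v1=C4 downbeat P5
bar 4: v0=E3 v1=G3 downbeat m3
bar 5: v0=D3 v1=D4 downbeat P8
bar 6: v0=F3 v1=D4 downbeat M6
bar 7: v0=G3 v1=G4 downbeat P8
  -> R1 @ bar 2 tick 0 v(0, 1): F3/C4 P5 -> A3/E4 P5 similar
  -> R1 @ bar 3 tick 0 v(0, 1): A3/E4 P5 -> F3/C4 P5 similar
  -> R4 @ bar 3 tick 2 v(0, 1): F3/G4 M2 untreated
  -> R1 @ bar 5 tick 0 v(0, 1): E3/E4 P8 -> D3/D4 P8 similar
  -> R2 @ bar 7 tick 0 v(0, 1): F3/C4 P5 -> G3/G4 P8 similar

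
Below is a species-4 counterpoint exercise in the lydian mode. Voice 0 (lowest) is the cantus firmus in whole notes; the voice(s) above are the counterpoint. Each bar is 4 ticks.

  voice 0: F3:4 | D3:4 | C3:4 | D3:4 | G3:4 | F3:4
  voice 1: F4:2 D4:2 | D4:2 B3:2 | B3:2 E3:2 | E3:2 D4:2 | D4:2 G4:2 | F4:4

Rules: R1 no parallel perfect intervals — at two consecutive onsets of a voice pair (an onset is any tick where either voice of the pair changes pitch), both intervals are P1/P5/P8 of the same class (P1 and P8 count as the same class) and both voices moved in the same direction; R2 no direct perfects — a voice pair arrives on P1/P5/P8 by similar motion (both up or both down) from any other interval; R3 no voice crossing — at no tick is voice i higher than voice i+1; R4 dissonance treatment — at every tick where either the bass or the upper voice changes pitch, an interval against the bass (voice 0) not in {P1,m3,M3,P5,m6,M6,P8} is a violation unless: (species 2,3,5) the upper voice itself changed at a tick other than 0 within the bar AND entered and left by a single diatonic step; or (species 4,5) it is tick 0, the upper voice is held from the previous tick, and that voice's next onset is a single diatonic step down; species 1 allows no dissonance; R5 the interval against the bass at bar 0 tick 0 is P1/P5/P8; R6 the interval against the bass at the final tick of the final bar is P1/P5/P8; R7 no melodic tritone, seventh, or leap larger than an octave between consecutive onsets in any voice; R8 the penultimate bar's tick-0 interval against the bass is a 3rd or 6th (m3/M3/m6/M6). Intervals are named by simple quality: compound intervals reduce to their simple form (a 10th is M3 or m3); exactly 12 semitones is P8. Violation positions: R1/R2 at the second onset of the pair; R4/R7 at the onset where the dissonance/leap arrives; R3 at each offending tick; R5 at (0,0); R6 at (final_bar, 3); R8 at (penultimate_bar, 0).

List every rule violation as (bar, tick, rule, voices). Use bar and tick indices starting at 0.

(2, 0, R4, (0, 1))
(3, 0, R4, (0, 1))
(3, 2, R7, (1,))
(4, 0, R8, (0, 1))
(5, 0, R1, (0, 1))

bar 0: v0=F3 v1=F4 downbeat P8
bar 1: v0=D3 v1=D4 downbeat P8
bar 2: v0=C3 v1=B3 downbeat M7
bar 3: v0=D3 v1=E3 downbeat M2
bar 4: v0=G3 v1=D4 downbeat P5
bar 5: v0=F3 v1=F4 downbeat P8
  -> R4 @ bar 2 tick 0 v(0, 1): C3/B3 M7 untreated
  -> R4 @ bar 3 tick 0 v(0, 1): D3/E3 M2 untreated
  -> R7 @ bar 3 tick 2 v(1,): E3->D4 leap 10st
  -> R8 @ bar 4 tick 0 v(0, 1): penult P5 not 3rd/6th
  -> R1 @ bar 5 tick 0 v(0, 1): G3/G4 P8 -> F3/F4 P8 similar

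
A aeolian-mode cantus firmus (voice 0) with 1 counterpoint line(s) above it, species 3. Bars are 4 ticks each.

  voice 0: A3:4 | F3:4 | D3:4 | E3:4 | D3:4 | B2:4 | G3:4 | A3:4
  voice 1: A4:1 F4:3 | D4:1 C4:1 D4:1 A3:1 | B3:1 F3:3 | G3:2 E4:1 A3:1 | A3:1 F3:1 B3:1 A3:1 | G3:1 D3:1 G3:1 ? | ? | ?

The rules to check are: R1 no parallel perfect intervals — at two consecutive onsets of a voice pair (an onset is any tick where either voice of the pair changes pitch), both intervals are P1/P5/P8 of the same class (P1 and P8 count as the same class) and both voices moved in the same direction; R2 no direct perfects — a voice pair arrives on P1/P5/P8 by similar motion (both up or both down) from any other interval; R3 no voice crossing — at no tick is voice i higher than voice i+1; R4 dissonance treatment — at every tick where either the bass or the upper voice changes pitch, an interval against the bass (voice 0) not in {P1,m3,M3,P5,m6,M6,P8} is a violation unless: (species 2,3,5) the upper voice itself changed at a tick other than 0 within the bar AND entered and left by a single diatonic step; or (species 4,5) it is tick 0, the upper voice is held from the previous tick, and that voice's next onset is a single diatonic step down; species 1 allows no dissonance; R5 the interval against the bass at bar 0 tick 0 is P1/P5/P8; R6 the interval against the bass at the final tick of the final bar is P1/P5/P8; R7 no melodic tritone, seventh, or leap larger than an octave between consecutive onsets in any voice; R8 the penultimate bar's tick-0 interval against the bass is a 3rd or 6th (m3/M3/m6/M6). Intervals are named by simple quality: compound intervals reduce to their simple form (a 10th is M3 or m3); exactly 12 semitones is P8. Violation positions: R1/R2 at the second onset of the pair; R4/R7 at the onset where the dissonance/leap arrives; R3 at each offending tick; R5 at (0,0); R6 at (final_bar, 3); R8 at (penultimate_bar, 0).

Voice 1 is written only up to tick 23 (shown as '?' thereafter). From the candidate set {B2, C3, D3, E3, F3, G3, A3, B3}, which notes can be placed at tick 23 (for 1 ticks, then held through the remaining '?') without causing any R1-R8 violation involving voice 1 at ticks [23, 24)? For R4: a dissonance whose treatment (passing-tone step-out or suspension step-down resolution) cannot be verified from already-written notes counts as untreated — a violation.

B2: legal
C3: violates R4
D3: legal
E3: violates R4
F3: violates R4
G3: legal
A3: violates R4
B3: legal

{B2, B3, D3, G3}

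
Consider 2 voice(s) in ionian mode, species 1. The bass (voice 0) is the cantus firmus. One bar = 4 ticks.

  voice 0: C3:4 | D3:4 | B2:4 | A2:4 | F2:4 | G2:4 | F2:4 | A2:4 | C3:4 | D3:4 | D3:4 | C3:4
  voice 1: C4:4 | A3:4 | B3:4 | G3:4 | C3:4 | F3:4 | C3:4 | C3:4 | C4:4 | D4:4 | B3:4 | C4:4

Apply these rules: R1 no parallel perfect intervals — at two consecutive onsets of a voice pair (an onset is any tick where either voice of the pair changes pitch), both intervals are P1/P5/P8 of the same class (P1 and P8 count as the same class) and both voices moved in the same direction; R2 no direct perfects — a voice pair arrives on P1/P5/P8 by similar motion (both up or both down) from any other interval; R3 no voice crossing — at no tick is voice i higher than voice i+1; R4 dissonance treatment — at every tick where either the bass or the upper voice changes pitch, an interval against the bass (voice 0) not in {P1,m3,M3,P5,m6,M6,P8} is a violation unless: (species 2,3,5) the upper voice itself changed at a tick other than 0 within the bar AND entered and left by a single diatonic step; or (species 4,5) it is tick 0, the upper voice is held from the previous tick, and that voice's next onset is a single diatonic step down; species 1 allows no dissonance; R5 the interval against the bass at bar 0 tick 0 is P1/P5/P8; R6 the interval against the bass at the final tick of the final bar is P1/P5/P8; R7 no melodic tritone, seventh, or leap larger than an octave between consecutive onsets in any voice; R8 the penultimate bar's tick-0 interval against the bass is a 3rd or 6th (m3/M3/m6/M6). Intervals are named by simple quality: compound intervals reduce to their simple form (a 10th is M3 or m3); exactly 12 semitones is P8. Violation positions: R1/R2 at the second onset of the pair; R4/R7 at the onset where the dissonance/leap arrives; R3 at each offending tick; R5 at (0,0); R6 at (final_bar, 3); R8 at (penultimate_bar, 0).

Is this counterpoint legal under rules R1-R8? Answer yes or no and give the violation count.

No (6 violations)

bar 0: v0=C3 v1=C4 (P8)
bar 1: v0=D3 v1=A3 (P5)
bar 2: v0=B2 v1=B3 (P8)
bar 3: v0=A2 v1=G3 (m7)
bar 4: v0=F2 v1=C3 (P5)
bar 5: v0=G2 v1=F3 (m7)
bar 6: v0=F2 v1=C3 (P5)
bar 7: v0=A2 v1=C3 (m3)
bar 8: v0=C3 v1=C4 (P8)
bar 9: v0=D3 v1=D4 (P8)
bar 10: v0=D3 v1=B3 (M6)
bar 11: v0=C3 v1=C4 (P8)
  R4 @ bar3.0: A2/G3 m7 untreated
  R2 @ bar4.0: A2/G3 m7 -> F2/C3 P5 similar
  R4 @ bar5.0: G2/F3 m7 untreated
  R2 @ bar6.0: G2/F3 m7 -> F2/C3 P5 similar
  R2 @ bar8.0: A2/C3 m3 -> C3/C4 P8 similar
  R1 @ bar9.0: C3/C4 P8 -> D3/D4 P8 similar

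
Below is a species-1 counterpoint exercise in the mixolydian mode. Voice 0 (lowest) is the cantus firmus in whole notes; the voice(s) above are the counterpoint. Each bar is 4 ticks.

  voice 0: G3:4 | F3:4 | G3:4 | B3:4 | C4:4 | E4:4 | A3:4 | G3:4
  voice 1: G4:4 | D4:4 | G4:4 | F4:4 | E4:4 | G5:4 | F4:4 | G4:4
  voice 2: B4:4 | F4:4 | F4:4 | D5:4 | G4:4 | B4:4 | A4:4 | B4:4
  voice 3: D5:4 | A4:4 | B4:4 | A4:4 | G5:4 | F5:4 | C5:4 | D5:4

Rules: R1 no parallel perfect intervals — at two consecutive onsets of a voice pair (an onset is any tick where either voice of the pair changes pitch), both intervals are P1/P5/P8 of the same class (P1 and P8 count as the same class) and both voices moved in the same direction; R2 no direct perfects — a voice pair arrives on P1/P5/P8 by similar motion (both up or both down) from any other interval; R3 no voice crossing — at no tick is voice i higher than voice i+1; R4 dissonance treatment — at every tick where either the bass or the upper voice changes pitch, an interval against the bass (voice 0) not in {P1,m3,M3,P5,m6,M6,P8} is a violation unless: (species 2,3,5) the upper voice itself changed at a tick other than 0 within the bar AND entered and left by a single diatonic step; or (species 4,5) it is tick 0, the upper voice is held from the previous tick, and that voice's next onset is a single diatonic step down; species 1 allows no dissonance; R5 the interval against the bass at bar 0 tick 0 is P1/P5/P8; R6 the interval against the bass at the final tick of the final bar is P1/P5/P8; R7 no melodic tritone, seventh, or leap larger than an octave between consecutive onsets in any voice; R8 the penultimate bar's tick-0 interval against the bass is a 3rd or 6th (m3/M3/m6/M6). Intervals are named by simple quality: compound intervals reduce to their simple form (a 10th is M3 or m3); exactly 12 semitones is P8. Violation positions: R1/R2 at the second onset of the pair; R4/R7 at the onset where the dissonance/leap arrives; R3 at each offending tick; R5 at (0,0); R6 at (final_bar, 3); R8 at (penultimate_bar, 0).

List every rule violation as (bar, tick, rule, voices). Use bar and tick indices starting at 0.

(0, 0, R5, (0, 2))
(1, 0, R1, (1, 3))
(1, 0, R2, (0, 2))
(1, 0, R7, (2,))
(2, 0, R2, (0, 1))
(2, 0, R3, (1, 2))
(2, 0, R4, (0, 2))
(2, 1, R3, (1, 2))
(2, 2, R3, (1, 2))
(2, 3, R3, (1, 2))
(3, 0, R3, (2, 3))
(3, 0, R4, (0, 1))
(3, 0, R4, (0, 3))
(3, 1, R3, (2, 3))
(3, 2, R3, (2, 3))
(3, 3, R3, (2, 3))
(4, 0, R2, (0, 3))
(4, 0, R7, (3,))
(5, 0, R1, (0, 2))
(5, 0, R3, (1, 2))
(5, 0, R4, (0, 3))
(5, 0, R7, (1,))
(5, 1, R3, (1, 2))
(5, 2, R3, (1, 2))
(5, 3, R3, (1, 2))
(6, 0, R2, (0, 2))
(6, 0, R2, (1, 3))
(6, 0, R7, (1,))
(6, 0, R8, (0, 2))
(7, 0, R1, (1, 3))
(7, 3, R6, (0, 2))

bar 0: v0=G3 v1=G4 v2=B4 v3=D5 downbeat P5
bar 1: v0=F3 v1=D4 v2=F4 v3=A4 downbeat M3
bar 2: v0=G3 v1=G4 v2=F4 v3=B4 downbeat M3
bar 3: v0=B3 v1=F4 v2=D5 v3=A4 downbeat m7
bar 4: v0=C4 v1=E4 v2=G4 v3=G5 downbeat P5
bar 5: v0=E4 v1=G5 v2=B4 v3=F5 downbeat m2
bar 6: v0=A3 v1=F4 v2=A4 v3=C5 downbeat m3
bar 7: v0=G3 v1=G4 v2=B4 v3=D5 downbeat P5
  -> R5 @ bar 0 tick 0 v(0, 2): opens on M3
  -> R1 @ bar 1 tick 0 v(1, 3): G4/D5 P5 -> D4/A4 P5 similar
  -> R2 @ bar 1 tick 0 v(0, 2): G3/B4 M3 -> F3/F4 P8 similar
  -> R7 @ bar 1 tick 0 v(2,): B4->F4 leap 6st
  -> R2 @ bar 2 tick 0 v(0, 1): F3/D4 M6 -> G3/G4 P8 similar
  -> R3 @ bar 2 tick 0 v(1, 2): G4 above F4
  -> R4 @ bar 2 tick 0 v(0, 2): G3/F4 m7 untreated
  -> R3 @ bar 2 tick 1 v(1, 2): G4 above F4
  -> R3 @ bar 2 tick 2 v(1, 2): G4 above F4
  -> R3 @ bar 2 tick 3 v(1, 2): G4 above F4
  -> R3 @ bar 3 tick 0 v(2, 3): D5 above A4
  -> R4 @ bar 3 tick 0 v(0, 1): B3/F4 TT untreated
  -> R4 @ bar 3 tick 0 v(0, 3): B3/A4 m7 untreated
  -> R3 @ bar 3 tick 1 v(2, 3): D5 above A4
  -> R3 @ bar 3 tick 2 v(2, 3): D5 above A4
  -> R3 @ bar 3 tick 3 v(2, 3): D5 above A4
  -> R2 @ bar 4 tick 0 v(0, 3): B3/A4 m7 -> C4/G5 P5 similar
  -> R7 @ bar 4 tick 0 v(3,): A4->G5 leap 10st
  -> R1 @ bar 5 tick 0 v(0, 2): C4/G4 P5 -> E4/B4 P5 similar
  -> R3 @ bar 5 tick 0 v(1, 2): G5 above B4
  -> R4 @ bar 5 tick 0 v(0, 3): E4/F5 m2 untreated
  -> R7 @ bar 5 tick 0 v(1,): E4->G5 leap 15st
  -> R3 @ bar 5 tick 1 v(1, 2): G5 above B4
  -> R3 @ bar 5 tick 2 v(1, 2): G5 above B4
  -> R3 @ bar 5 tick 3 v(1, 2): G5 above B4
  -> R2 @ bar 6 tick 0 v(0, 2): E4/B4 P5 -> A3/A4 P8 similar
  -> R2 @ bar 6 tick 0 v(1, 3): G5/F5 M2 -> F4/C5 P5 similar
  -> R7 @ bar 6 tick 0 v(1,): G5->F4 leap 14st
  -> R8 @ bar 6 tick 0 v(0, 2): penult P8 not 3rd/6th
  -> R1 @ bar 7 tick 0 v(1, 3): F4/C5 P5 -> G4/D5 P5 similar
  -> R6 @ bar 7 tick 3 v(0, 2): closes on M3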